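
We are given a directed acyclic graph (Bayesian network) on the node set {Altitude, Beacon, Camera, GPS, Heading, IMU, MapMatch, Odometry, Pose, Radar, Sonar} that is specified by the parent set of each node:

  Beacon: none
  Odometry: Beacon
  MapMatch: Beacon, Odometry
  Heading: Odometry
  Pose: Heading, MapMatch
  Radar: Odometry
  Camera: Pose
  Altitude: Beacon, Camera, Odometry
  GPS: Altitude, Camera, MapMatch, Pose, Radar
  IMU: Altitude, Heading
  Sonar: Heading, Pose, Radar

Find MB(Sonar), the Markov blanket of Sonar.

{Heading, Pose, Radar}

Recall MB(v) = parents ∪ children ∪ spouses, where spouses are the other parents of v's children.
Sonar's parents: Heading, Pose, Radar.
Sonar has no children.
With no children, Sonar has no spouses; the co-parent set is empty.
So the Markov blanket of Sonar is {Heading, Pose, Radar}.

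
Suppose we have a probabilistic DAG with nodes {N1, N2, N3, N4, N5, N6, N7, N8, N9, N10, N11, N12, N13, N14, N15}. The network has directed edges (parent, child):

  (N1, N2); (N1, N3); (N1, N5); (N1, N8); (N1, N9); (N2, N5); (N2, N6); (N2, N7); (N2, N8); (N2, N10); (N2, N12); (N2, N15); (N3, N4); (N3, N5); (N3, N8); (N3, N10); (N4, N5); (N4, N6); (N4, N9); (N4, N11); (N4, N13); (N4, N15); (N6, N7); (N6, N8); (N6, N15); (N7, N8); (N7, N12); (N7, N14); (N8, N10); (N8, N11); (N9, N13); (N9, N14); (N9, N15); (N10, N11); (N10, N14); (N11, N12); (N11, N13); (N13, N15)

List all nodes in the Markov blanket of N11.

{N2, N4, N7, N8, N9, N10, N12, N13}

By definition, MB(N11) is built from N11's parents, N11's children, and the co-parents of N11.
N11's parents: N4, N8, N10.
N11's children: N12, N13.
For each child, the remaining parents (spouses of N11):
  N12: N2, N7
  N13: N4, N9
Union: {N4, N8, N10} ∪ {N12, N13} ∪ {N2, N4, N7, N9} = {N2, N4, N7, N8, N9, N10, N12, N13}.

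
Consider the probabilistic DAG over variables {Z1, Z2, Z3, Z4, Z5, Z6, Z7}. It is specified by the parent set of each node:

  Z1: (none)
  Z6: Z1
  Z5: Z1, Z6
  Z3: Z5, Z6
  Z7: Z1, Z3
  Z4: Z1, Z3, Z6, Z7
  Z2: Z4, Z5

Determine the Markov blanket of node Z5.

{Z1, Z2, Z3, Z4, Z6}

By definition, MB(Z5) is built from Z5's parents, Z5's children, and the co-parents of Z5.
Children of Z5: Z2, Z3.
Z5's parents: Z1, Z6.
Parents of each child, excluding Z5:
  Z3's other parent is Z6.
  Z2 also has parent Z4.
Taking the union gives {Z1, Z2, Z3, Z4, Z6}.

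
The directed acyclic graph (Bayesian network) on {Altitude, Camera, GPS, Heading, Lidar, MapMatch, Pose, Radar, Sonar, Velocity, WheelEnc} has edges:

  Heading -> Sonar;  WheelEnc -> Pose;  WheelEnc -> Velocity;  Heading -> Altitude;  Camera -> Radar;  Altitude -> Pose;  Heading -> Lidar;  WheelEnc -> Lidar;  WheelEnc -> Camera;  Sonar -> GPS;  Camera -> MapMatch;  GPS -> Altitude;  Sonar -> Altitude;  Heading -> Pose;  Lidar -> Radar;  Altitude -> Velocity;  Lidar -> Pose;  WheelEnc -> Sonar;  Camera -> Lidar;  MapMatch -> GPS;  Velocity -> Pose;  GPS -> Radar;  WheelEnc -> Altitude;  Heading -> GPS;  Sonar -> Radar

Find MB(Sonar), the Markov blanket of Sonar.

{Altitude, Camera, GPS, Heading, Lidar, MapMatch, Radar, WheelEnc}

Sonar has parents Heading, WheelEnc.
Children of Sonar: Altitude, GPS, Radar.
Other parents of Sonar's children:
  GPS also has parents Heading, MapMatch.
  Altitude's other parents are GPS, Heading, WheelEnc.
  Radar's other parents are Camera, GPS, Lidar.
Taking the union gives {Altitude, Camera, GPS, Heading, Lidar, MapMatch, Radar, WheelEnc}.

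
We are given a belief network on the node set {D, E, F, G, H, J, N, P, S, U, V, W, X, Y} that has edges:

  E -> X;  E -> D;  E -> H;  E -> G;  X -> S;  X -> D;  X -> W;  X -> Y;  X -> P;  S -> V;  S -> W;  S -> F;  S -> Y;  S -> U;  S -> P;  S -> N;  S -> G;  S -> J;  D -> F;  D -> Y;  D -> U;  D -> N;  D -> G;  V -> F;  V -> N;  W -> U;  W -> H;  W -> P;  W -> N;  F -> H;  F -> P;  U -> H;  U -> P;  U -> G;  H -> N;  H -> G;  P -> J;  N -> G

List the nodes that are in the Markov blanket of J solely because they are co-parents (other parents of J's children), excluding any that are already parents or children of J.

{}

J has no children, so it has no co-parents. The set is empty.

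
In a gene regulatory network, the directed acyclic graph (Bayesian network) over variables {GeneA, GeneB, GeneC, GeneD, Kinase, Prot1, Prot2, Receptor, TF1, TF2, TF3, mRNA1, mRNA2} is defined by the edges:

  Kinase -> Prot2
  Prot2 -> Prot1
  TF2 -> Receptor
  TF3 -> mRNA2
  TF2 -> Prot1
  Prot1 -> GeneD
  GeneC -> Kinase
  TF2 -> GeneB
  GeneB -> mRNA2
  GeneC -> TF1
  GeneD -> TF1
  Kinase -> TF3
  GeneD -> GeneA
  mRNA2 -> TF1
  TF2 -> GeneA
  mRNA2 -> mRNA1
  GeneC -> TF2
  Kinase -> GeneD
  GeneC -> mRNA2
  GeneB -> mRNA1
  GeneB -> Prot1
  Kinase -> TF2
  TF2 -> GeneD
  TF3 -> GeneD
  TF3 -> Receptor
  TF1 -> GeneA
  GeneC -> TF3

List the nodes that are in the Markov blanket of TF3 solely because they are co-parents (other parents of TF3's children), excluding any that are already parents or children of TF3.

Children of TF3: GeneD, Receptor, mRNA2.
  Receptor's other parent is TF2.
  parents(GeneD) \ {TF3} = {Kinase, Prot1, TF2}.
  mRNA2's other parents are GeneB, GeneC.
Excluding nodes already adjacent to TF3 (GeneC, GeneD, Kinase, Receptor, mRNA2), the co-parent-only contribution is {GeneB, Prot1, TF2}.

{GeneB, Prot1, TF2}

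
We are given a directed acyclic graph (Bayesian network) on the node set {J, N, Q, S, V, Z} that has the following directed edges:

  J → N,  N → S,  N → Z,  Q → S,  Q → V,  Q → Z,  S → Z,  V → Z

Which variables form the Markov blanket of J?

{N}

J has no parents.
J's children: N.
For each child, the remaining parents (spouses of J):
  N has no other parent.
So the Markov blanket of J is {N}.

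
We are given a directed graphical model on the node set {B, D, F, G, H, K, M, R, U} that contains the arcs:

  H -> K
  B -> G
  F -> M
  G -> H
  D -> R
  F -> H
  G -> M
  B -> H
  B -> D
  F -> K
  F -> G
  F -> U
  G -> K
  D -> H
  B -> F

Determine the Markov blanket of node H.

By definition, MB(H) is built from H's parents, H's children, and the co-parents of H.
H has parents B, D, F, G.
H has child K.
For each child, the remaining parents (spouses of H):
  K: F, G
So the Markov blanket of H is {B, D, F, G, K}.

{B, D, F, G, K}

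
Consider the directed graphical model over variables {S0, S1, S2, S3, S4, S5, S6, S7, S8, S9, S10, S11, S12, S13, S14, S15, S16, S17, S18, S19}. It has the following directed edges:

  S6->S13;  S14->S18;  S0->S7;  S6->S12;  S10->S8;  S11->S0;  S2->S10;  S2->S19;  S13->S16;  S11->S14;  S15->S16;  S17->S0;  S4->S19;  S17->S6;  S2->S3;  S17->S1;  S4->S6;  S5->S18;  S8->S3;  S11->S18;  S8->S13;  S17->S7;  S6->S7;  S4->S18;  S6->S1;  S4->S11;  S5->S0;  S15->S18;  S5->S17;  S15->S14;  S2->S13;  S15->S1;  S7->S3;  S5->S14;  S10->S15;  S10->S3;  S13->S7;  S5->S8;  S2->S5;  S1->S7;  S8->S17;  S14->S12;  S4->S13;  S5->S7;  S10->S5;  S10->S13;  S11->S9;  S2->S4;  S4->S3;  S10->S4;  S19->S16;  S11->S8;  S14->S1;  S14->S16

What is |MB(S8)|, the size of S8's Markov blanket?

The Markov blanket of a node is its parents, its children, and the other parents of its children.
S8's parents: S5, S10, S11.
S8 has children S3, S13, S17.
Parents of each child, excluding S8:
  S17: S5
  S13: S2, S4, S6, S10
  S3: S2, S4, S7, S10
MB(S8) = {S2, S3, S4, S5, S6, S7, S10, S11, S13, S17}, which has 10 nodes.

10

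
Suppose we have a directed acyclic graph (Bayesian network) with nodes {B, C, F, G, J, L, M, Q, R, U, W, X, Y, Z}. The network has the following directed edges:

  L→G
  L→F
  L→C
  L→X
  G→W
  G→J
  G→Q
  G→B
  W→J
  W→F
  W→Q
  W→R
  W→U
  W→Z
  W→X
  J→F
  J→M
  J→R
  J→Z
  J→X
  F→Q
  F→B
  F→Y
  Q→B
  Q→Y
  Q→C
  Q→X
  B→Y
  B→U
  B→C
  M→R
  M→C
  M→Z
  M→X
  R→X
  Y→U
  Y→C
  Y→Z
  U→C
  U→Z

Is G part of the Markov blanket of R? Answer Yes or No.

No

R has parents J, M, W.
Ch(R) = {X}.
Other parents of R's children:
  X's other parents are J, L, M, Q, W.
MB(R) = {J, L, M, Q, W, X}; G is not in this set.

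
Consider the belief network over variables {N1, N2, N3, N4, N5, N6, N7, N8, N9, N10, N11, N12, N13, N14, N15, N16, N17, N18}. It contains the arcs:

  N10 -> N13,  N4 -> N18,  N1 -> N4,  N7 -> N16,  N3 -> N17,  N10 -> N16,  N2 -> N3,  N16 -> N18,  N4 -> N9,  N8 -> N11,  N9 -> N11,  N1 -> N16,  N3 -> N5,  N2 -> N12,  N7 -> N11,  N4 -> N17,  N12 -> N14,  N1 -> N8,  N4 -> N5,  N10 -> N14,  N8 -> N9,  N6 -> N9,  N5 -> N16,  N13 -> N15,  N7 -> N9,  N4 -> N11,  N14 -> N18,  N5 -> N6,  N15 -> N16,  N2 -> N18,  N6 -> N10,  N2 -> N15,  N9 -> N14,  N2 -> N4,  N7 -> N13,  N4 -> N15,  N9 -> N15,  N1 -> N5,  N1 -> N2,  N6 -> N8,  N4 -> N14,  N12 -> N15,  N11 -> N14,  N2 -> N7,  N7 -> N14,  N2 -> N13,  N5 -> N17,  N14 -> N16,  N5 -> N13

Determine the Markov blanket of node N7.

Recall MB(v) = parents ∪ children ∪ spouses, where spouses are the other parents of v's children.
N7's children: N9, N11, N13, N14, N16.
Pa(N7) = {N2}.
Other parents of N7's children:
  parents(N9) \ {N7} = {N4, N6, N8}.
  N11's other parents are N4, N8, N9.
  N13 also has parents N2, N5, N10.
  parents(N14) \ {N7} = {N4, N9, N10, N11, N12}.
  N16 also has parents N1, N5, N10, N14, N15.
So the Markov blanket of N7 is {N1, N2, N4, N5, N6, N8, N9, N10, N11, N12, N13, N14, N15, N16}.

{N1, N2, N4, N5, N6, N8, N9, N10, N11, N12, N13, N14, N15, N16}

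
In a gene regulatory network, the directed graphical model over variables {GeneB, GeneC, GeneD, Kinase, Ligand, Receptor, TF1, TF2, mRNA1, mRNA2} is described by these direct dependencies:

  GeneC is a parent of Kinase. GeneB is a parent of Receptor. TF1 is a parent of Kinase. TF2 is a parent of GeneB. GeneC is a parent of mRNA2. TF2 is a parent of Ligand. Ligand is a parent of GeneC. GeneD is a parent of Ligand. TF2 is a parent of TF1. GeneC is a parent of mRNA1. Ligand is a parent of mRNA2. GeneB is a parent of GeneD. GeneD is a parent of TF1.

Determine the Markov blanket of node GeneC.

Recall MB(v) = parents ∪ children ∪ spouses, where spouses are the other parents of v's children.
Parents of GeneC: Ligand.
Ch(GeneC) = {Kinase, mRNA1, mRNA2}.
Co-parents of GeneC (other parents of its children):
  mRNA1 has no other parent.
  mRNA2's other parent is Ligand.
  parents(Kinase) \ {GeneC} = {TF1}.
Union: {Ligand} ∪ {Kinase, mRNA1, mRNA2} ∪ {Ligand, TF1} = {Kinase, Ligand, TF1, mRNA1, mRNA2}.

{Kinase, Ligand, TF1, mRNA1, mRNA2}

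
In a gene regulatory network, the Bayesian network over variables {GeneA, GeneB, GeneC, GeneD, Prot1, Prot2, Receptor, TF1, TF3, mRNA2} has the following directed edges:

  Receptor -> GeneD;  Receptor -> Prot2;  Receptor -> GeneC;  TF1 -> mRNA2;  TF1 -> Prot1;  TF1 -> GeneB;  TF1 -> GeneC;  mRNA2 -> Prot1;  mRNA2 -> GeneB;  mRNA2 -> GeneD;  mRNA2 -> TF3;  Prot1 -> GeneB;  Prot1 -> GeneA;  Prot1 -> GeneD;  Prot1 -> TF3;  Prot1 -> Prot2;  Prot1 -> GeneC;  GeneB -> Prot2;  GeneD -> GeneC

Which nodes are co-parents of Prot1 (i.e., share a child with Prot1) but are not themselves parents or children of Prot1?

Children of Prot1: GeneA, GeneB, GeneC, GeneD, Prot2, TF3.
  GeneB also has parents TF1, mRNA2.
  GeneA: no additional parents.
  GeneD also has parents Receptor, mRNA2.
  parents(TF3) \ {Prot1} = {mRNA2}.
  Prot2 also has parents GeneB, Receptor.
  parents(GeneC) \ {Prot1} = {GeneD, Receptor, TF1}.
Excluding nodes already adjacent to Prot1 (GeneA, GeneB, GeneC, GeneD, Prot2, TF1, TF3, mRNA2), the co-parent-only contribution is {Receptor}.

{Receptor}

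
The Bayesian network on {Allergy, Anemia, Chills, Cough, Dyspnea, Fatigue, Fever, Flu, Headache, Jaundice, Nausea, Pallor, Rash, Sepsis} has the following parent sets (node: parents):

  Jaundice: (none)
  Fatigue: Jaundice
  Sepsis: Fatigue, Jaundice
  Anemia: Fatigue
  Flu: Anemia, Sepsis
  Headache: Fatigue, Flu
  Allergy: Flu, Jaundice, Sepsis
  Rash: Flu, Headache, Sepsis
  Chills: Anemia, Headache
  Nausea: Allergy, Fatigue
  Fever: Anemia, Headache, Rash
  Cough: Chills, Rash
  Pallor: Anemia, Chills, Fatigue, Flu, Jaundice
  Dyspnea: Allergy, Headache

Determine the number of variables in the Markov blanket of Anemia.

9

Pa(Anemia) = {Fatigue}.
Anemia has children Chills, Fever, Flu, Pallor.
Co-parents of Anemia (other parents of its children):
  Flu also has parent Sepsis.
  parents(Chills) \ {Anemia} = {Headache}.
  Fever's other parents are Headache, Rash.
  parents(Pallor) \ {Anemia} = {Chills, Fatigue, Flu, Jaundice}.
MB(Anemia) = {Chills, Fatigue, Fever, Flu, Headache, Jaundice, Pallor, Rash, Sepsis}, which has 9 nodes.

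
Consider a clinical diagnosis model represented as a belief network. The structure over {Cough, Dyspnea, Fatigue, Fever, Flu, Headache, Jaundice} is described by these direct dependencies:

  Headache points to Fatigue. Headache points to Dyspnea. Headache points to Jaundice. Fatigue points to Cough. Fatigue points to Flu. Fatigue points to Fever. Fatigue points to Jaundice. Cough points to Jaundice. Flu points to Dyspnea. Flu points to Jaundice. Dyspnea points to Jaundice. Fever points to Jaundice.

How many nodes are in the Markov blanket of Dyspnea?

6

Dyspnea has parents Flu, Headache.
Ch(Dyspnea) = {Jaundice}.
Other parents of Dyspnea's children:
  Jaundice also has parents Cough, Fatigue, Fever, Flu, Headache.
MB(Dyspnea) = {Cough, Fatigue, Fever, Flu, Headache, Jaundice}, which has 6 nodes.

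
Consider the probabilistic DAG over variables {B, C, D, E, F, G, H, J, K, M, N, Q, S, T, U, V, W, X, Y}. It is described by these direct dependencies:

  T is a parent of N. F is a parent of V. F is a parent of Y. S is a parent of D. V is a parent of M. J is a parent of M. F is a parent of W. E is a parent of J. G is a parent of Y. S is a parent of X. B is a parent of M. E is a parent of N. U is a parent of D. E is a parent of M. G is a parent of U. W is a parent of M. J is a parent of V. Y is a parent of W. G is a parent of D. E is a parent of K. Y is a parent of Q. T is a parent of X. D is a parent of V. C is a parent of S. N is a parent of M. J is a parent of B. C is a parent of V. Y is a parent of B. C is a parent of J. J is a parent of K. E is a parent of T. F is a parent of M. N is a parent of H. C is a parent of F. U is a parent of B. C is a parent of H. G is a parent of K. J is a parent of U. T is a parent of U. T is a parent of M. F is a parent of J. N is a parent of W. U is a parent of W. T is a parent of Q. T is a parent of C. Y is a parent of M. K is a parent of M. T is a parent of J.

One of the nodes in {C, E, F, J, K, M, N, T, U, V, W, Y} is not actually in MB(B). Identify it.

By definition, MB(B) is built from B's parents, B's children, and the co-parents of B.
Parents of B: J, U, Y.
B has child M.
Other parents of B's children:
  parents(M) \ {B} = {E, F, J, K, N, T, V, W, Y}.
MB(B) = {E, F, J, K, M, N, T, U, V, W, Y}.
C is neither a parent, child, nor co-parent of B, so it does not belong.

C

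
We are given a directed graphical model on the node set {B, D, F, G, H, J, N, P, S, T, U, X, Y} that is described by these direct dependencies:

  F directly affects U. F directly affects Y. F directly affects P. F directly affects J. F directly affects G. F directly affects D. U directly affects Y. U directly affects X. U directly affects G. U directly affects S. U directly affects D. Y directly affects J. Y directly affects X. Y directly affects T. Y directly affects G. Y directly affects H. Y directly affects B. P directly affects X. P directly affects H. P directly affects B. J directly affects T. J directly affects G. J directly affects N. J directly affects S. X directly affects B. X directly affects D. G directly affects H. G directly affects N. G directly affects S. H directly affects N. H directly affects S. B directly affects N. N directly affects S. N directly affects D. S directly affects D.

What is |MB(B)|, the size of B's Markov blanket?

Recall MB(v) = parents ∪ children ∪ spouses, where spouses are the other parents of v's children.
Pa(B) = {P, X, Y}.
Children of B: N.
Co-parents of B (other parents of its children):
  N: G, H, J
MB(B) = {G, H, J, N, P, X, Y}, which has 7 nodes.

7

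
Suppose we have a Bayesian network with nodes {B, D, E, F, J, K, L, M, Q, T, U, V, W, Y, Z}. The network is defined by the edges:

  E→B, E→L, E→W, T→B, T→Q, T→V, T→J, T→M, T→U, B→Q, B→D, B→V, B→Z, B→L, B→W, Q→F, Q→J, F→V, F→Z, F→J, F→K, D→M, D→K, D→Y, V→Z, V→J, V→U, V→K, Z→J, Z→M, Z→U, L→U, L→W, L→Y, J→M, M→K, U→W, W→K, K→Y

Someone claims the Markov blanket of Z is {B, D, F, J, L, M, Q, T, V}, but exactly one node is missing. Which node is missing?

U

A node's Markov blanket = Pa ∪ Ch ∪ (parents of Ch other than the node itself).
Pa(Z) = {B, F, V}.
Z has children J, M, U.
Parents of each child, excluding Z:
  J also has parents F, Q, T, V.
  M also has parents D, J, T.
  parents(U) \ {Z} = {L, T, V}.
MB(Z) = {B, D, F, J, L, M, Q, T, U, V}.
Comparing with the claimed set, U is missing.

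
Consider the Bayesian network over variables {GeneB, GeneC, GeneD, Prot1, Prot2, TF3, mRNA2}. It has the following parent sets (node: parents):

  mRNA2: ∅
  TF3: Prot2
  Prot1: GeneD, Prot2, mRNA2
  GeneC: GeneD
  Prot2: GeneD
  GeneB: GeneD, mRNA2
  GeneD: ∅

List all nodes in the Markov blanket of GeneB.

{GeneD, mRNA2}

GeneB has parents GeneD, mRNA2.
Children of GeneB: none.
GeneB has no children, so there are no co-parents.
So the Markov blanket of GeneB is {GeneD, mRNA2}.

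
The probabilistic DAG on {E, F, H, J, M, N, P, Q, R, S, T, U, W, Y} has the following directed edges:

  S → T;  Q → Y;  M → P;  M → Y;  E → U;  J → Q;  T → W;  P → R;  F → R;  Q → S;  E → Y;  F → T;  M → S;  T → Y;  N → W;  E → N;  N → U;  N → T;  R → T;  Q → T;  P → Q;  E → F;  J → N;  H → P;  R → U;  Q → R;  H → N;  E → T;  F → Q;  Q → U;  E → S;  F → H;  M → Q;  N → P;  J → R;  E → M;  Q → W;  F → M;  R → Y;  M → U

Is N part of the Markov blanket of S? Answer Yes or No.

N is a co-parent of S: both are parents of T.
So N ∈ MB(S).

Yes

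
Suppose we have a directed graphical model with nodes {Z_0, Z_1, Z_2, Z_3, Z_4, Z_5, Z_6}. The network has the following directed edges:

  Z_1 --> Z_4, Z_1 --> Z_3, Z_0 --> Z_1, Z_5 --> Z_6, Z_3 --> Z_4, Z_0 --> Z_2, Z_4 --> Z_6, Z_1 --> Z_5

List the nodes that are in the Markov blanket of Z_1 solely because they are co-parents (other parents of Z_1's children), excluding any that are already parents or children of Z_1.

{}

Children of Z_1: Z_3, Z_4, Z_5.
  Z_3: —
  Z_4: Z_3
  Z_5: —
Excluding nodes already adjacent to Z_1 (Z_0, Z_3, Z_4, Z_5), the co-parent-only contribution is {}.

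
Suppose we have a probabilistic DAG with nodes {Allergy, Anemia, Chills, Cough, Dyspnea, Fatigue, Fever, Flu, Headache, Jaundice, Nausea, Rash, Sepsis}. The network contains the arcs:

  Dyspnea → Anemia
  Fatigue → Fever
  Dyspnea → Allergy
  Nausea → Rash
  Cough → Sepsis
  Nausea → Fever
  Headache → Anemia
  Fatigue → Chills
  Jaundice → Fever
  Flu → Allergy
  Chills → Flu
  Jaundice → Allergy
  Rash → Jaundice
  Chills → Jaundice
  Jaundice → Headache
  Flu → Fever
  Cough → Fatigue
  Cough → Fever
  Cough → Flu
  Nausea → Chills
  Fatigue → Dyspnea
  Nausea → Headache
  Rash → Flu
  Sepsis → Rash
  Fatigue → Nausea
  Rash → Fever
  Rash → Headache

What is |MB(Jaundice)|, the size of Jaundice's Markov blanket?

10

Jaundice's parents: Chills, Rash.
Jaundice has children Allergy, Fever, Headache.
Co-parents of Jaundice (other parents of its children):
  Headache: Nausea, Rash
  Fever: Cough, Fatigue, Flu, Nausea, Rash
  Allergy: Dyspnea, Flu
MB(Jaundice) = {Allergy, Chills, Cough, Dyspnea, Fatigue, Fever, Flu, Headache, Nausea, Rash}, which has 10 nodes.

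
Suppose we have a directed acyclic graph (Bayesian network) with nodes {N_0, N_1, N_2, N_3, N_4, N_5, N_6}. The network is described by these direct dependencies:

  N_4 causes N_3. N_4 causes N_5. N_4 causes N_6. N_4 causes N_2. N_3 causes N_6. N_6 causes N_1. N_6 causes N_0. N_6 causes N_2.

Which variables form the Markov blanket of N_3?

Children of N_3: N_6.
Pa(N_3) = {N_4}.
For each child, the remaining parents (spouses of N_3):
  N_6's other parent is N_4.
MB(N_3) = {N_4, N_6}.

{N_4, N_6}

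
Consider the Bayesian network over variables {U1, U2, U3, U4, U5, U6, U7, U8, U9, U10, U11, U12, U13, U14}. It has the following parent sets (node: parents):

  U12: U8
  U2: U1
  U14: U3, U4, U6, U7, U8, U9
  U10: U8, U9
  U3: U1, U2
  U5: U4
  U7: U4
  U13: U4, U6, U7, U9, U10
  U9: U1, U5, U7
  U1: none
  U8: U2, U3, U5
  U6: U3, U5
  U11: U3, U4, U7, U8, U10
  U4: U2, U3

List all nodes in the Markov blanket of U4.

Recall MB(v) = parents ∪ children ∪ spouses, where spouses are the other parents of v's children.
Parents of U4: U2, U3.
Children of U4: U5, U7, U11, U13, U14.
Co-parents of U4 (other parents of its children):
  U5: no additional parents.
  U7: no additional parents.
  U11 also has parents U3, U7, U8, U10.
  parents(U13) \ {U4} = {U6, U7, U9, U10}.
  U14's other parents are U3, U6, U7, U8, U9.
So the Markov blanket of U4 is {U2, U3, U5, U6, U7, U8, U9, U10, U11, U13, U14}.

{U2, U3, U5, U6, U7, U8, U9, U10, U11, U13, U14}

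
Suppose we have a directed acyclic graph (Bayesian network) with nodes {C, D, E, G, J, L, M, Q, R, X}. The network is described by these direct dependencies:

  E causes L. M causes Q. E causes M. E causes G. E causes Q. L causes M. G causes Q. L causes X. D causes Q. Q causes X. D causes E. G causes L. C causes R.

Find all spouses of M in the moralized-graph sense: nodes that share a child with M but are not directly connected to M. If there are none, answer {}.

Children of M: Q.
  Q also has parents D, E, G.
Excluding nodes already adjacent to M (E, L, Q), the co-parent-only contribution is {D, G}.

{D, G}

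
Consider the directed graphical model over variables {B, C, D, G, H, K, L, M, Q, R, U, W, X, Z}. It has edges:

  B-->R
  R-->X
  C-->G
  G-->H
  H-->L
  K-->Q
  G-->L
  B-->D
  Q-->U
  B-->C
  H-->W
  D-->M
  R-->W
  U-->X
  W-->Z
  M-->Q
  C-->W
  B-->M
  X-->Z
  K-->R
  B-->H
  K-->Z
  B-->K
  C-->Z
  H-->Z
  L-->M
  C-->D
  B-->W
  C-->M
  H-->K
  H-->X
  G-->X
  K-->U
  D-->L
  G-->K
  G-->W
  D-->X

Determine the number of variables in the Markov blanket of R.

9

Children of R: W, X.
R has parents B, K.
Parents of each child, excluding R:
  W's other parents are B, C, G, H.
  X also has parents D, G, H, U.
MB(R) = {B, C, D, G, H, K, U, W, X}, which has 9 nodes.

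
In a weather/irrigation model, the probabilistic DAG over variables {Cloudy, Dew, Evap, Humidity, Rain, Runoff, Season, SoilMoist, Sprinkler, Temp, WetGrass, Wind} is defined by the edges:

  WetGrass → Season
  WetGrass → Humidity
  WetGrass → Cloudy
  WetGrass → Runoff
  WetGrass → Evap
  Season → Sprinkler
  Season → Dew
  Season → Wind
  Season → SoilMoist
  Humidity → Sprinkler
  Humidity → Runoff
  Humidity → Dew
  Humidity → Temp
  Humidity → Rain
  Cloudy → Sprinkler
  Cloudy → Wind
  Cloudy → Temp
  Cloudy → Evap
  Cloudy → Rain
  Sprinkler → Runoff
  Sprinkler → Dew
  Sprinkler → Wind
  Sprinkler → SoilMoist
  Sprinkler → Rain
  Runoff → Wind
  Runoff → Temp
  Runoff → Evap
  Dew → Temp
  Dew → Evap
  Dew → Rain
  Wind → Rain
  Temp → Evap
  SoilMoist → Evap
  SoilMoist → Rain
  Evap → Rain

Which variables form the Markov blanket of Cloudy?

{Dew, Evap, Humidity, Rain, Runoff, Season, SoilMoist, Sprinkler, Temp, WetGrass, Wind}

The Markov blanket of a node is its parents, its children, and the other parents of its children.
Cloudy has children Evap, Rain, Sprinkler, Temp, Wind.
Parents of Cloudy: WetGrass.
Co-parents of Cloudy (other parents of its children):
  Sprinkler: Humidity, Season
  Wind: Runoff, Season, Sprinkler
  Temp: Dew, Humidity, Runoff
  Evap: Dew, Runoff, SoilMoist, Temp, WetGrass
  Rain: Dew, Evap, Humidity, SoilMoist, Sprinkler, Wind
Union: {WetGrass} ∪ {Evap, Rain, Sprinkler, Temp, Wind} ∪ {Dew, Evap, Humidity, Runoff, Season, SoilMoist, Sprinkler, Temp, WetGrass, Wind} = {Dew, Evap, Humidity, Rain, Runoff, Season, SoilMoist, Sprinkler, Temp, WetGrass, Wind}.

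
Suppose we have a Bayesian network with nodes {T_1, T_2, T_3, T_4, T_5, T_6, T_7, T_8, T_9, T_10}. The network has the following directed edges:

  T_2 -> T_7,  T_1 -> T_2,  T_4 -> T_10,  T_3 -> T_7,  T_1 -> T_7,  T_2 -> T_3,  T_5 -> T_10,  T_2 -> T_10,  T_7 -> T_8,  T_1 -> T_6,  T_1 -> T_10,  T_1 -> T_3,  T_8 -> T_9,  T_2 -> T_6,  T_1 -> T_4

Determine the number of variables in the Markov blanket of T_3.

Recall MB(v) = parents ∪ children ∪ spouses, where spouses are the other parents of v's children.
Pa(T_3) = {T_1, T_2}.
T_3 has child T_7.
Other parents of T_3's children:
  parents(T_7) \ {T_3} = {T_1, T_2}.
MB(T_3) = {T_1, T_2, T_7}, which has 3 nodes.

3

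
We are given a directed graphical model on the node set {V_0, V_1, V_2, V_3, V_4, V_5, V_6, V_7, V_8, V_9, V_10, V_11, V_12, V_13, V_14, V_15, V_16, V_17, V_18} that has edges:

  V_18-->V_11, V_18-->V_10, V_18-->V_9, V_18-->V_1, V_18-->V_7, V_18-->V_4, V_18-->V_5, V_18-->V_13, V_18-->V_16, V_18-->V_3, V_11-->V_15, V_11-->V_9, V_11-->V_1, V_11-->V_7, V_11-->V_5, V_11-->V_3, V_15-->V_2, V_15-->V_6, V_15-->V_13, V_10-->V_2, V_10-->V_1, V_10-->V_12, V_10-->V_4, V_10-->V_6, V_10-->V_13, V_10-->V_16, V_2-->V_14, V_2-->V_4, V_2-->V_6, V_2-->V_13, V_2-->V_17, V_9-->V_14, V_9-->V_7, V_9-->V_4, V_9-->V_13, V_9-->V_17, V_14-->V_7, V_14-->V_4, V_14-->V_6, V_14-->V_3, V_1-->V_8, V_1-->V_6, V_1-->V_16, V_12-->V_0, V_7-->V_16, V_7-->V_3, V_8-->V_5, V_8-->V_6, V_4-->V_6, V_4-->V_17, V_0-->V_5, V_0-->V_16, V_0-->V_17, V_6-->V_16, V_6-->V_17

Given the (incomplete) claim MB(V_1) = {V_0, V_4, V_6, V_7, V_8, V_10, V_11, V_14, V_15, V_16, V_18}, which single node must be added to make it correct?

V_2

Ch(V_1) = {V_6, V_8, V_16}.
Parents of V_1: V_10, V_11, V_18.
Other parents of V_1's children:
  V_8: —
  V_6: V_2, V_4, V_8, V_10, V_14, V_15
  V_16: V_0, V_6, V_7, V_10, V_18
MB(V_1) = {V_0, V_2, V_4, V_6, V_7, V_8, V_10, V_11, V_14, V_15, V_16, V_18}.
Comparing with the claimed set, V_2 is missing.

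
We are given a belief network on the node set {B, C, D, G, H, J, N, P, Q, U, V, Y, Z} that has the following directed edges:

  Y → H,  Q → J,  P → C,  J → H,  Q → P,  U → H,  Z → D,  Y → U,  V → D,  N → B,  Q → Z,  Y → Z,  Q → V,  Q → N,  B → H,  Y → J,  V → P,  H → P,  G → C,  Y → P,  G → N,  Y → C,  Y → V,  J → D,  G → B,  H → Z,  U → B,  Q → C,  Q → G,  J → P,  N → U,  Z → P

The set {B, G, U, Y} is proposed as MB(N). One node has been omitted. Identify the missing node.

By definition, MB(N) is built from N's parents, N's children, and the co-parents of N.
N's parents: G, Q.
N's children: B, U.
Parents of each child, excluding N:
  U: Y
  B: G, U
MB(N) = {B, G, Q, U, Y}.
Comparing with the claimed set, Q is missing.

Q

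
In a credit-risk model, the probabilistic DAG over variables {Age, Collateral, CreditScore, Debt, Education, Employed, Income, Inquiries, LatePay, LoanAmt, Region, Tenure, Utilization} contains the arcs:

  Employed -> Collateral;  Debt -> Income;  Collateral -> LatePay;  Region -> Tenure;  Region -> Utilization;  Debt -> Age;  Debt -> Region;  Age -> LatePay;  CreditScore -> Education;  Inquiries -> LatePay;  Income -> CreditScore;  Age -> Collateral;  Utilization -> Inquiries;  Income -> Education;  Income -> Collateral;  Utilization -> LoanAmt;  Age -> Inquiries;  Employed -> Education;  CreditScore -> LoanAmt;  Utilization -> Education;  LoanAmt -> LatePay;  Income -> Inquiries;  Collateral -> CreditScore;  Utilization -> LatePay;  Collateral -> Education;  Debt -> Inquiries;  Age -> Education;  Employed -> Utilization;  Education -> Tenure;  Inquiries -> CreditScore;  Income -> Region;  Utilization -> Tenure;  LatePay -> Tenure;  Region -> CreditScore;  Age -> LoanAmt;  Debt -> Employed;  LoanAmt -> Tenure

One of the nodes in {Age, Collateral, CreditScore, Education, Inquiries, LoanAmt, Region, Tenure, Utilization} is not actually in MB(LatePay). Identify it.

CreditScore

By definition, MB(LatePay) is built from LatePay's parents, LatePay's children, and the co-parents of LatePay.
Parents of LatePay: Age, Collateral, Inquiries, LoanAmt, Utilization.
LatePay has child Tenure.
For each child, the remaining parents (spouses of LatePay):
  Tenure also has parents Education, LoanAmt, Region, Utilization.
MB(LatePay) = {Age, Collateral, Education, Inquiries, LoanAmt, Region, Tenure, Utilization}.
CreditScore is neither a parent, child, nor co-parent of LatePay, so it does not belong.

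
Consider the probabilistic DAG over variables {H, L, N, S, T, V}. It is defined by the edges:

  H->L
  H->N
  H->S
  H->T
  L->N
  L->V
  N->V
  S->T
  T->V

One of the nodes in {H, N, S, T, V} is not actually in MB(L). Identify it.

S

L has children N, V.
Parents of L: H.
Other parents of L's children:
  N: H
  V: N, T
MB(L) = {H, N, T, V}.
S is neither a parent, child, nor co-parent of L, so it does not belong.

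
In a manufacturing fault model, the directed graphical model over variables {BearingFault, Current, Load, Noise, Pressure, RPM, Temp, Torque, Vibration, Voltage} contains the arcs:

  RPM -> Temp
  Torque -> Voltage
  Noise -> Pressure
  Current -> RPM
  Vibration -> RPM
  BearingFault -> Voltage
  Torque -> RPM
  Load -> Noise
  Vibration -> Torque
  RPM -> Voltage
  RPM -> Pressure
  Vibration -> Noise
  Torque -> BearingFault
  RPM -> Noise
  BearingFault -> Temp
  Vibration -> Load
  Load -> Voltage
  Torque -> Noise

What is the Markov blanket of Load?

Load's parents: Vibration.
Ch(Load) = {Noise, Voltage}.
For each child, the remaining parents (spouses of Load):
  Noise also has parents RPM, Torque, Vibration.
  parents(Voltage) \ {Load} = {BearingFault, RPM, Torque}.
MB(Load) = {BearingFault, Noise, RPM, Torque, Vibration, Voltage}.

{BearingFault, Noise, RPM, Torque, Vibration, Voltage}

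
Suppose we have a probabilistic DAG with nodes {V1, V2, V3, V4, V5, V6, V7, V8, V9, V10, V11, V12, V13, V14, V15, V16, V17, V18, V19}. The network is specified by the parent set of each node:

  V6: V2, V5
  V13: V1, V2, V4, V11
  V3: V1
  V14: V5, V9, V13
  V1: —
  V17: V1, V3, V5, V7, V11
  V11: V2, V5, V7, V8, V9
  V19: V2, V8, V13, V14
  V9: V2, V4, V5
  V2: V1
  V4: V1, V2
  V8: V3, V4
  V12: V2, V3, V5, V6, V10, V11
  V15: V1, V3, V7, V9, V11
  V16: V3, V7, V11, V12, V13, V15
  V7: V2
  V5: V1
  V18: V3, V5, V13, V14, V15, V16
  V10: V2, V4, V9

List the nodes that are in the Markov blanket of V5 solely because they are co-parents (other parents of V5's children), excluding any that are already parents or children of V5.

Children of V5: V6, V9, V11, V12, V14, V17, V18.
  V6: V2
  V9: V2, V4
  V11: V2, V7, V8, V9
  V12: V2, V3, V6, V10, V11
  V14: V9, V13
  V17: V1, V3, V7, V11
  V18: V3, V13, V14, V15, V16
Excluding nodes already adjacent to V5 (V1, V6, V9, V11, V12, V14, V17, V18), the co-parent-only contribution is {V2, V3, V4, V7, V8, V10, V13, V15, V16}.

{V2, V3, V4, V7, V8, V10, V13, V15, V16}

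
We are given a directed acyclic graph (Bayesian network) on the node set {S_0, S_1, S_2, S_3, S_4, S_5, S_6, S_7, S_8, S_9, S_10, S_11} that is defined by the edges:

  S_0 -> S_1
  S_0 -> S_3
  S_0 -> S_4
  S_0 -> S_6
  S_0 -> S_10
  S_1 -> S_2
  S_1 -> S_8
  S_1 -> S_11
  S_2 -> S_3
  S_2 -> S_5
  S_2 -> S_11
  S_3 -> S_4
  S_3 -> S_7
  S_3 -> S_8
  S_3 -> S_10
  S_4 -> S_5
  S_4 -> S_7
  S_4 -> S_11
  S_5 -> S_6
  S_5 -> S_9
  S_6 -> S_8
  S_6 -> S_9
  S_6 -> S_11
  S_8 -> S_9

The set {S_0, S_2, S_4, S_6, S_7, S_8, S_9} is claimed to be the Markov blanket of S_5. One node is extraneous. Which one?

A node's Markov blanket = Pa ∪ Ch ∪ (parents of Ch other than the node itself).
Pa(S_5) = {S_2, S_4}.
Ch(S_5) = {S_6, S_9}.
Other parents of S_5's children:
  S_6: S_0
  S_9: S_6, S_8
MB(S_5) = {S_0, S_2, S_4, S_6, S_8, S_9}.
S_7 is neither a parent, child, nor co-parent of S_5, so it does not belong.

S_7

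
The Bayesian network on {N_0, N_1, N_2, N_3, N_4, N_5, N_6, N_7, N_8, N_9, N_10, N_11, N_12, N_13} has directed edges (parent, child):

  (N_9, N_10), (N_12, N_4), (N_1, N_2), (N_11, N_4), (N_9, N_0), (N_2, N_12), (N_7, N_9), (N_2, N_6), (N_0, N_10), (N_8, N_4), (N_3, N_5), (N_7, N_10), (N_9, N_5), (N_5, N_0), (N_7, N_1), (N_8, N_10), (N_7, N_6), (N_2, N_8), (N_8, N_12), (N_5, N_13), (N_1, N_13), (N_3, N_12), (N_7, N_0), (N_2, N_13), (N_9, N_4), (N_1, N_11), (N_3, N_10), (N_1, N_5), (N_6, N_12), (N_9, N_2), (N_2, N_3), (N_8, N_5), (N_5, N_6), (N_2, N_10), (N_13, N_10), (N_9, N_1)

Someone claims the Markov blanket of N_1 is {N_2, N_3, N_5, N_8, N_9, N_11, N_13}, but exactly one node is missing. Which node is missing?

N_7

Recall MB(v) = parents ∪ children ∪ spouses, where spouses are the other parents of v's children.
N_1's children: N_2, N_5, N_11, N_13.
N_1's parents: N_7, N_9.
Parents of each child, excluding N_1:
  N_2 also has parent N_9.
  N_5's other parents are N_3, N_8, N_9.
  N_11 has no other parent.
  N_13 also has parents N_2, N_5.
MB(N_1) = {N_2, N_3, N_5, N_7, N_8, N_9, N_11, N_13}.
Comparing with the claimed set, N_7 is missing.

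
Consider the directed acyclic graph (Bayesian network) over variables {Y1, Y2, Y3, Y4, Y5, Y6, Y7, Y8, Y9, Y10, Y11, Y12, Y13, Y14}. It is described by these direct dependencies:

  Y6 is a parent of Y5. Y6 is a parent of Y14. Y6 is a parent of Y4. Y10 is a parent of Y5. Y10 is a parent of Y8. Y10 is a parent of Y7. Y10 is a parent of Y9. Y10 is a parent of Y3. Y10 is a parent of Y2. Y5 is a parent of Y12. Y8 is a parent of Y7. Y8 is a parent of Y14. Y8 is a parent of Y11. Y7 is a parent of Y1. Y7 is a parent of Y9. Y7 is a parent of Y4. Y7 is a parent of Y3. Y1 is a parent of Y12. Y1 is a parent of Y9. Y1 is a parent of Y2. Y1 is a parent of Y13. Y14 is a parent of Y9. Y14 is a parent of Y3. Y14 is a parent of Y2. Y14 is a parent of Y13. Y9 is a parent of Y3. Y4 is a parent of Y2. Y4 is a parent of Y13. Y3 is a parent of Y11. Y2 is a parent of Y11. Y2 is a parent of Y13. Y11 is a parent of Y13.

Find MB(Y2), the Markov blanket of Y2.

Y2's parents: Y1, Y4, Y10, Y14.
Y2's children: Y11, Y13.
For each child, the remaining parents (spouses of Y2):
  parents(Y11) \ {Y2} = {Y3, Y8}.
  Y13's other parents are Y1, Y4, Y11, Y14.
MB(Y2) = {Y1, Y3, Y4, Y8, Y10, Y11, Y13, Y14}.

{Y1, Y3, Y4, Y8, Y10, Y11, Y13, Y14}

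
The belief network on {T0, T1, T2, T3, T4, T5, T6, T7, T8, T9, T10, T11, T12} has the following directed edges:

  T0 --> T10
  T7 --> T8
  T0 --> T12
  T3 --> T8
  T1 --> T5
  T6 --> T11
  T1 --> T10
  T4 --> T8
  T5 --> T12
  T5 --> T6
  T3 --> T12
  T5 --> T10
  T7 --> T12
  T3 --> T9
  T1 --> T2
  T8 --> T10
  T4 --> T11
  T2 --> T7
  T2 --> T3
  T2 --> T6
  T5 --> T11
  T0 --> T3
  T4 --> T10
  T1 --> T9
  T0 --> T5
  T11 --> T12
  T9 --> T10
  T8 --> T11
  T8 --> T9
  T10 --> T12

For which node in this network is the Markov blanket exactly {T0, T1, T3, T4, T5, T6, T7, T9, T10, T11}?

The target node must have every member of {T0, T1, T3, T4, T5, T6, T7, T9, T10, T11} as a parent, child, or co-parent, and no others.
Parents of T8: T3, T4, T7; children: T9, T10, T11; co-parents: T0, T1, T3, T4, T5, T6, T9.
These exactly cover the given set, so the node is T8.

T8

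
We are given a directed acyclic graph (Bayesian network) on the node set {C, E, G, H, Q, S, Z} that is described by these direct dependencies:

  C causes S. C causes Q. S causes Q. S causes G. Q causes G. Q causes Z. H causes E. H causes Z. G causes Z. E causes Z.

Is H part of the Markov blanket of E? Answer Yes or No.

Yes

H is a parent of E.
So H ∈ MB(E).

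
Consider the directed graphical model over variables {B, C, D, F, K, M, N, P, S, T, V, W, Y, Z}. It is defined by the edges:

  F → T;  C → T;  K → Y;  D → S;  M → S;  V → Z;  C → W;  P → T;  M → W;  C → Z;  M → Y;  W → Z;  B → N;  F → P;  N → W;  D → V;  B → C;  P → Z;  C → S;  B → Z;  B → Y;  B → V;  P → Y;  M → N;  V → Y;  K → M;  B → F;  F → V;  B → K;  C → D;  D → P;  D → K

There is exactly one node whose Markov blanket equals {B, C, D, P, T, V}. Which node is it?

The target node must have every member of {B, C, D, P, T, V} as a parent, child, or co-parent, and no others.
Parents of F: B; children: P, T, V; co-parents: B, C, D, P.
These exactly cover the given set, so the node is F.

F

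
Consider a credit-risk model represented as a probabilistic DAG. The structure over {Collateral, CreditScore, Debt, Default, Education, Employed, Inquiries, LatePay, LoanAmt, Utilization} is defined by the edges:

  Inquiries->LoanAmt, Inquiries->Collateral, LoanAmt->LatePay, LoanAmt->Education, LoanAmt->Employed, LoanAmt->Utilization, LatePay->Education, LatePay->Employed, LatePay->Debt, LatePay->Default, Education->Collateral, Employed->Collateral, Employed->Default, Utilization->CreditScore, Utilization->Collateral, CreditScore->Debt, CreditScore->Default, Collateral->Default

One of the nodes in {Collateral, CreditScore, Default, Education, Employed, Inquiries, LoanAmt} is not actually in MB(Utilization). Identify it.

A node's Markov blanket = Pa ∪ Ch ∪ (parents of Ch other than the node itself).
Children of Utilization: Collateral, CreditScore.
Utilization has parent LoanAmt.
Other parents of Utilization's children:
  CreditScore has no other parent.
  Collateral also has parents Education, Employed, Inquiries.
MB(Utilization) = {Collateral, CreditScore, Education, Employed, Inquiries, LoanAmt}.
Default is neither a parent, child, nor co-parent of Utilization, so it does not belong.

Default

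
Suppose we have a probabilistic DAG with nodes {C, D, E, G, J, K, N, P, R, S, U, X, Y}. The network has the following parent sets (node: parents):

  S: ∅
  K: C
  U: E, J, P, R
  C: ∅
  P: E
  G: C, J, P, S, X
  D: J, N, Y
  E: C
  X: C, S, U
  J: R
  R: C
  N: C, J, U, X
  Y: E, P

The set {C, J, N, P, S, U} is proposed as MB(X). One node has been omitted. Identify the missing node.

G

X's parents: C, S, U.
X's children: G, N.
Co-parents of X (other parents of its children):
  parents(N) \ {X} = {C, J, U}.
  G's other parents are C, J, P, S.
MB(X) = {C, G, J, N, P, S, U}.
Comparing with the claimed set, G is missing.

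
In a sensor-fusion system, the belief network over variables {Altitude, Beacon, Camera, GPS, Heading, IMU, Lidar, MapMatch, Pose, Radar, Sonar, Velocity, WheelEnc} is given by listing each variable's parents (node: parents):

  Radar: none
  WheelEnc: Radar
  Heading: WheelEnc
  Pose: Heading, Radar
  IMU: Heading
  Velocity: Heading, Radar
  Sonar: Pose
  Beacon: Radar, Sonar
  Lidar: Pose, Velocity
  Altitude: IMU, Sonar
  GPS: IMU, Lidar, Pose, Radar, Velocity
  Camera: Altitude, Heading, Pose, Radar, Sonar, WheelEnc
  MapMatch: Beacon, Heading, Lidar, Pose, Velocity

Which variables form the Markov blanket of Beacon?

{Heading, Lidar, MapMatch, Pose, Radar, Sonar, Velocity}

A node's Markov blanket = Pa ∪ Ch ∪ (parents of Ch other than the node itself).
Beacon's parents: Radar, Sonar.
Beacon's children: MapMatch.
Parents of each child, excluding Beacon:
  MapMatch: Heading, Lidar, Pose, Velocity
So the Markov blanket of Beacon is {Heading, Lidar, MapMatch, Pose, Radar, Sonar, Velocity}.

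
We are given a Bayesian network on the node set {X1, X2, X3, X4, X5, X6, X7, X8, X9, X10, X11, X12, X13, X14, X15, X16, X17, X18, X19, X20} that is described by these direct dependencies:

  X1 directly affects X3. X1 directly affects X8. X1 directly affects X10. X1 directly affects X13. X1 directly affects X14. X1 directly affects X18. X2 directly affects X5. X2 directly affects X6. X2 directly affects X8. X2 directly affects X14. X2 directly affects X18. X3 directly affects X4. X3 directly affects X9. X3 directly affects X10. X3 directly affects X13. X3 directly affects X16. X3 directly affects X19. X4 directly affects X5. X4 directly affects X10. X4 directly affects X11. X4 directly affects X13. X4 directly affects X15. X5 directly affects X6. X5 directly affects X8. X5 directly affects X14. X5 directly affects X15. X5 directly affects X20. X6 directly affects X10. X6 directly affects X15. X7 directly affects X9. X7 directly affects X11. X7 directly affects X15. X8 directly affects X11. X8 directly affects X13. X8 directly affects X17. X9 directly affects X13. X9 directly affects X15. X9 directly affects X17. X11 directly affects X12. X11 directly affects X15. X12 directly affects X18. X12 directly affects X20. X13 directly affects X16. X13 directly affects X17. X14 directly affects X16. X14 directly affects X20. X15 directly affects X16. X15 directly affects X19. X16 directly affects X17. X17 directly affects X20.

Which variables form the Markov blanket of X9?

{X1, X3, X4, X5, X6, X7, X8, X11, X13, X15, X16, X17}

By definition, MB(X9) is built from X9's parents, X9's children, and the co-parents of X9.
X9 has children X13, X15, X17.
X9 has parents X3, X7.
For each child, the remaining parents (spouses of X9):
  X13's other parents are X1, X3, X4, X8.
  X15's other parents are X4, X5, X6, X7, X11.
  parents(X17) \ {X9} = {X8, X13, X16}.
Taking the union gives {X1, X3, X4, X5, X6, X7, X8, X11, X13, X15, X16, X17}.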